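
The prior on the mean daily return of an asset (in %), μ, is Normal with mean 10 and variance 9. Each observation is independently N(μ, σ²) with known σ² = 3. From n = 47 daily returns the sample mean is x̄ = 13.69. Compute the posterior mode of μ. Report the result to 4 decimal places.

n = 47, x̄ = 13.69.
For a Normal prior and Normal likelihood with known variance, the posterior is Normal; its mode equals its mean, the precision-weighted average.
Prior precision 1/σ₀² = 1/9; data precision n/σ² = 47/3.
μ̂ = ((1/9)·10 + (47/3)·13.69) / (1/9 + 47/3) = (194029/900)/(142/9) = 194029/14200 ≈ 13.6640.

μ̂_MAP = 13.6640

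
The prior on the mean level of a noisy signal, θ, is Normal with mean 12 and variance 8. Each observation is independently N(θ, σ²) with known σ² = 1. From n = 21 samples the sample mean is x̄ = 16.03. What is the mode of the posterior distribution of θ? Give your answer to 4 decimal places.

θ̂_MAP = 16.0062

n = 21, x̄ = 16.03.
For a Normal prior and Normal likelihood with known variance, the posterior is Normal; its mode equals its mean, the precision-weighted average.
Prior precision 1/σ₀² = 1/8 = 0.125; data precision n/σ² = 21/1 = 21.
θ̂ = (0.125·12 + 21·16.03) / (0.125 + 21) = 338.13/21.125 = 5202/325 ≈ 16.0062.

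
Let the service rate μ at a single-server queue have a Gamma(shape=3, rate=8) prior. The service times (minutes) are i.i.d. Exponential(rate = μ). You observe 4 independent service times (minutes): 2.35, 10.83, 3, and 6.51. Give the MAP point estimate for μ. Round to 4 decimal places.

The Exponential(rate=μ) likelihood is ∝ μ^n e^(−μΣtᵢ). Here n = 4 and Σtᵢ = 2.35 + 10.83 + 3 + 6.51 = 22.69.
Posterior ∝ μ^2e^(−8μ) · μ^4e^(−22.69μ) = μ^6e^(−30.69μ), i.e. Gamma(7, 30.69).
Mode = (a−1)/b = 6/30.69 ≈ 0.1955.

μ̂_MAP = 0.1955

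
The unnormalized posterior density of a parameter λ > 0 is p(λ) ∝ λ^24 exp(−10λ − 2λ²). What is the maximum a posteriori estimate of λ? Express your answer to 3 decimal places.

λ̂_MAP = 1.500

ℓ'(λ) = 24/λ − 10 − 4λ. Setting this to zero and multiplying by λ: 4λ² + 10λ − 24 = 0.
λ = (−10 + √(10² + 4·4·24)) / (2·4) = (−10 + √484) / 8 = (−10 + 22)/8 = 3/2.
ℓ''(λ) = −24/λ² − 4 < 0, confirming a maximum.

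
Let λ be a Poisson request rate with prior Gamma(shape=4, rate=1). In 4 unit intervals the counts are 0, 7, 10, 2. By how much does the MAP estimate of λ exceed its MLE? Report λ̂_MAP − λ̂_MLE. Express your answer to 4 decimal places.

MAP − MLE = -0.3500

Σxᵢ = 19. Posterior is Gamma(23, 5); MAP = (23−1)/5 = 22/5 ≈ 4.40000.
MLE = x̄ = 19/4 ≈ 4.75000.
Difference = 22/5 − 19/4 = -7/20 ≈ -0.3500.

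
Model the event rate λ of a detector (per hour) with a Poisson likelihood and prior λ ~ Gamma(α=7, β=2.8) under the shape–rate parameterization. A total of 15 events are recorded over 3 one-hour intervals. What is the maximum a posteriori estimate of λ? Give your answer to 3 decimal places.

Σxᵢ = 15, n = 3.
Posterior ∝ λ^6e^(−2.8λ) · λ^15e^(−3λ) = λ^21e^(−5.8λ), i.e. Gamma(shape=22, rate=5.8).
The mode of a Gamma(a, b) with a ≥ 1 (shape–rate) is (a−1)/b = 21/5.8 ≈ 3.621.

λ̂_MAP = 3.621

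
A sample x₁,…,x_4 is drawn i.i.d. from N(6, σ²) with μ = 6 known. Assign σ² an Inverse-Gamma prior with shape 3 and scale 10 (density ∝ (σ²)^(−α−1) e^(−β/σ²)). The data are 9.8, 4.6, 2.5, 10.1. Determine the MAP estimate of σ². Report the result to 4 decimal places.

σ̂²_MAP = 5.4550

Sum of squared deviations about the known mean: SS = (9.8−6)² + (4.6−6)² + (2.5−6)² + (10.1−6)² = 45.46.
The Normal likelihood contributes (σ²)^(−n/2) exp(−SS/(2σ²)), so the posterior is Inverse-Gamma(α + n/2, β + SS/2) = Inverse-Gamma(5, 32.73).
The mode of Inverse-Gamma(a, b) is b/(a+1) = 32.73/6 ≈ 5.4550.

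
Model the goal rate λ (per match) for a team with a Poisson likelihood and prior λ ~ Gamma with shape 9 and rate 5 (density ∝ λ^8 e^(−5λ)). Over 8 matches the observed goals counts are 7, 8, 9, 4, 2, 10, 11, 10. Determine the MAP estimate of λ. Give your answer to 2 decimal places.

λ̂_MAP = 5.31

Σxᵢ = 7+8+9+4+2+10+11+10 = 61, with n = 8.
Posterior ∝ λ^8e^(−5λ) · λ^61e^(−8λ) = λ^69e^(−13λ), i.e. Gamma(shape=70, rate=13).
The mode of a Gamma(a, b) with a ≥ 1 (shape–rate) is (a−1)/b = 69/13 ≈ 5.31.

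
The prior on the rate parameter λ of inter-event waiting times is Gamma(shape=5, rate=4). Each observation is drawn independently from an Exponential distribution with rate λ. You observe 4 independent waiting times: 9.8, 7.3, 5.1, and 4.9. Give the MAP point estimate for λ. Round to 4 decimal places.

λ̂_MAP = 0.2572

The Exponential(rate=λ) likelihood is ∝ λ^n e^(−λΣtᵢ). Here n = 4 and Σtᵢ = 9.8 + 7.3 + 5.1 + 4.9 = 27.1.
Posterior ∝ λ^4e^(−4λ) · λ^4e^(−27.1λ) = λ^8e^(−31.1λ), i.e. Gamma(9, 31.1).
Mode = (a−1)/b = 8/31.1 ≈ 0.2572.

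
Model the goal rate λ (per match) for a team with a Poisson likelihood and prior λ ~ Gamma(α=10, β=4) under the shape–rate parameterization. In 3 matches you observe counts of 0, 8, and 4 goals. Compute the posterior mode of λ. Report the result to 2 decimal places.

Σxᵢ = 0+8+4 = 12, with n = 3.
Posterior ∝ λ^9e^(−4λ) · λ^12e^(−3λ) = λ^21e^(−7λ), i.e. Gamma(shape=22, rate=7).
The mode of a Gamma(a, b) with a ≥ 1 (shape–rate) is (a−1)/b = 21/7 ≈ 3.00.

λ̂_MAP = 3.00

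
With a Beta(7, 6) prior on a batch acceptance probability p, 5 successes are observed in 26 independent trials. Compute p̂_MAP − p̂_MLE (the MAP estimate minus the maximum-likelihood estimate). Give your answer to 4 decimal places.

Posterior is Beta(12, 27); MAP = (12−1)/(39−2) = 11/37 ≈ 0.29730.
MLE ignores the prior: p̂_MLE = k/n = 5/26 ≈ 0.19231.
Difference = 11/37 − 5/26 = 101/962 ≈ 0.1050.

MAP − MLE = 0.1050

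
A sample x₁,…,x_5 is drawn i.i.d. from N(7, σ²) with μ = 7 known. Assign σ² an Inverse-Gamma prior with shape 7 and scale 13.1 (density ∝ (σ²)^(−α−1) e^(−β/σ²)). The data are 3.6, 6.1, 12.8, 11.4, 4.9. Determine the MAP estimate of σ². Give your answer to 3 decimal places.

Sum of squared deviations about the known mean: SS = (3.6−7)² + (6.1−7)² + (12.8−7)² + (11.4−7)² + (4.9−7)² = 69.78.
The Normal likelihood contributes (σ²)^(−n/2) exp(−SS/(2σ²)), so the posterior is Inverse-Gamma(α + n/2, β + SS/2) = Inverse-Gamma(9.5, 47.99).
The mode of Inverse-Gamma(a, b) is b/(a+1) = 47.99/10.5 ≈ 4.570.

σ̂²_MAP = 4.570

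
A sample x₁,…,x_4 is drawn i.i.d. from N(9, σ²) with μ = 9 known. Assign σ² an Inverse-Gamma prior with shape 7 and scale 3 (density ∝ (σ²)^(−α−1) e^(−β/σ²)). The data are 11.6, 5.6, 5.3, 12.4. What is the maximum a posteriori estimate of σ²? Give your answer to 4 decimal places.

σ̂²_MAP = 2.4785

Sum of squared deviations about the known mean: SS = (11.6−9)² + (5.6−9)² + (5.3−9)² + (12.4−9)² = 43.57.
The Normal likelihood contributes (σ²)^(−n/2) exp(−SS/(2σ²)), so the posterior is Inverse-Gamma(α + n/2, β + SS/2) = Inverse-Gamma(9, 24.785).
The mode of Inverse-Gamma(a, b) is b/(a+1) = 24.785/10 ≈ 2.4785.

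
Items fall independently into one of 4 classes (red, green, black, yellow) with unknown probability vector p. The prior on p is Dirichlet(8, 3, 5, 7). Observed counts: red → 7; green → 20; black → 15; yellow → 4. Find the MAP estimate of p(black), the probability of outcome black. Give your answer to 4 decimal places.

MAP estimate of p(black) = 0.2923

The posterior is Dirichlet(αᵢ + nᵢ) = Dirichlet(15, 23, 20, 11).
For a Dirichlet(a₁,…,a_K) with all aᵢ > 1, the mode has j-th component (aⱼ − 1)/(Σaᵢ − K).
Here Σaᵢ = 69 and K = 4, so p(black) = (20 − 1)/(69 − 4) = 19/65 ≈ 0.2923.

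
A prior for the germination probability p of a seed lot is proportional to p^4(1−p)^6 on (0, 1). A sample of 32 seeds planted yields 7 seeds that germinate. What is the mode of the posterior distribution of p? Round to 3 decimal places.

The prior density ∝ p^4(1−p)^6 is the kernel of Beta(5, 7).
Data: 7 successes in 32 trials. The binomial likelihood contributes p^7(1−p)^25, so the posterior is Beta(5+7, 7+25) = Beta(12, 32).
For Beta(a, b) with a, b > 1 the mode is (a−1)/(a+b−2) = 11/42 ≈ 0.262.

p̂_MAP = 0.262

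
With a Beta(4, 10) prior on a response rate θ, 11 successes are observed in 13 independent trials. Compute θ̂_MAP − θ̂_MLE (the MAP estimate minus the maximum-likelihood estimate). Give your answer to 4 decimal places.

MAP − MLE = -0.2862

Posterior is Beta(15, 12); MAP = (15−1)/(27−2) = 14/25 ≈ 0.56000.
MLE ignores the prior: θ̂_MLE = k/n = 11/13 ≈ 0.84615.
Difference = 14/25 − 11/13 = -93/325 ≈ -0.2862.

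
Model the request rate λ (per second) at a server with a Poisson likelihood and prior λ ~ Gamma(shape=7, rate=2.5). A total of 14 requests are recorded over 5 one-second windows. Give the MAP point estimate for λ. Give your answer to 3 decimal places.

Σxᵢ = 14, n = 5.
Posterior ∝ λ^6e^(−2.5λ) · λ^14e^(−5λ) = λ^20e^(−7.5λ), i.e. Gamma(shape=21, rate=7.5).
The mode of a Gamma(a, b) with a ≥ 1 (shape–rate) is (a−1)/b = 20/7.5 ≈ 2.667.

λ̂_MAP = 2.667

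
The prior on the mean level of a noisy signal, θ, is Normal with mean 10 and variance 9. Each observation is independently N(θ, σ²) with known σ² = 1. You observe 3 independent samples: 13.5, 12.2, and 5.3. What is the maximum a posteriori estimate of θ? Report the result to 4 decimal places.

n = 3; x̄ = (13.5 + 12.2 + 5.3)/3 = 31/3 = 31/3 ≈ 10.3333.
For a Normal prior and Normal likelihood with known variance, the posterior is Normal; its mode equals its mean, the precision-weighted average.
Prior precision 1/σ₀² = 1/9; data precision n/σ² = 3/1 = 3.
θ̂ = ((1/9)·10 + 3·(31/3)) / (1/9 + 3) = (289/9)/(28/9) = 289/28 ≈ 10.3214.

θ̂_MAP = 10.3214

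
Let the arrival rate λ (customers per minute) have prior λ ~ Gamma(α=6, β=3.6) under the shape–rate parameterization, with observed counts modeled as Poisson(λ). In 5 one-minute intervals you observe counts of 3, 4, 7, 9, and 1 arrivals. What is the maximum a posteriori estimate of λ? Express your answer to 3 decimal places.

λ̂_MAP = 3.372

Σxᵢ = 3+4+7+9+1 = 24, with n = 5.
Posterior ∝ λ^5e^(−3.6λ) · λ^24e^(−5λ) = λ^29e^(−8.6λ), i.e. Gamma(shape=30, rate=8.6).
The mode of a Gamma(a, b) with a ≥ 1 (shape–rate) is (a−1)/b = 29/8.6 ≈ 3.372.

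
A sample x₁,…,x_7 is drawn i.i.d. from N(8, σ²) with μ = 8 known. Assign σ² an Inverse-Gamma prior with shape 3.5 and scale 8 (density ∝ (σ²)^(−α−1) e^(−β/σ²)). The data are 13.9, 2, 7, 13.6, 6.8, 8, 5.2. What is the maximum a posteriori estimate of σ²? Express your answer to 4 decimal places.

σ̂²_MAP = 8.0281

Sum of squared deviations about the known mean: SS = (13.9−8)² + (2−8)² + (7−8)² + (13.6−8)² + (6.8−8)² + (8−8)² + (5.2−8)² = 112.45.
The Normal likelihood contributes (σ²)^(−n/2) exp(−SS/(2σ²)), so the posterior is Inverse-Gamma(α + n/2, β + SS/2) = Inverse-Gamma(7, 64.225).
The mode of Inverse-Gamma(a, b) is b/(a+1) = 64.225/8 ≈ 8.0281.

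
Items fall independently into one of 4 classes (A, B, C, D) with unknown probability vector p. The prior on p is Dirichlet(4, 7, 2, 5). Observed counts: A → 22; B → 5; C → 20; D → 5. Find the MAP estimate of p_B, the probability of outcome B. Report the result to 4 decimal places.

The posterior is Dirichlet(αᵢ + nᵢ) = Dirichlet(26, 12, 22, 10).
For a Dirichlet(a₁,…,a_K) with all aᵢ > 1, the mode has j-th component (aⱼ − 1)/(Σaᵢ − K).
Here Σaᵢ = 70 and K = 4, so p_B = (12 − 1)/(70 − 4) = 11/66 ≈ 0.1667.

MAP estimate of p_B = 0.1667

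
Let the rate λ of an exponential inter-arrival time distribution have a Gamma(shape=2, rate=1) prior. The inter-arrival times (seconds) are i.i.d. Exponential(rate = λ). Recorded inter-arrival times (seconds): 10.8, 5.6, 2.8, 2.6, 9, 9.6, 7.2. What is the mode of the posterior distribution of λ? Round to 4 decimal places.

The Exponential(rate=λ) likelihood is ∝ λ^n e^(−λΣtᵢ). Here n = 7 and Σtᵢ = 10.8 + 5.6 + 2.8 + 2.6 + 9 + 9.6 + 7.2 = 47.6.
Posterior ∝ λe^(−1λ) · λ^7e^(−47.6λ) = λ^8e^(−48.6λ), i.e. Gamma(9, 48.6).
Mode = (a−1)/b = 8/48.6 ≈ 0.1646.

λ̂_MAP = 0.1646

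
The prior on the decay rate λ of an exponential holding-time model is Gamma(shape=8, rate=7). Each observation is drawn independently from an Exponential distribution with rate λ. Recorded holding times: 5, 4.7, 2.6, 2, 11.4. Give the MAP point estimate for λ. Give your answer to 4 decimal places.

λ̂_MAP = 0.3670

The Exponential(rate=λ) likelihood is ∝ λ^n e^(−λΣtᵢ). Here n = 5 and Σtᵢ = 5 + 4.7 + 2.6 + 2 + 11.4 = 25.7.
Posterior ∝ λ^7e^(−7λ) · λ^5e^(−25.7λ) = λ^12e^(−32.7λ), i.e. Gamma(13, 32.7).
Mode = (a−1)/b = 12/32.7 ≈ 0.3670.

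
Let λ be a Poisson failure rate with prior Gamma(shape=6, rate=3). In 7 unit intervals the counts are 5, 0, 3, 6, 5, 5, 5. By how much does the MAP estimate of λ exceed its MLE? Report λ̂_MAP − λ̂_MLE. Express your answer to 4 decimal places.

MAP − MLE = -0.7429

Σxᵢ = 29. Posterior is Gamma(35, 10); MAP = (35−1)/10 = 34/10 ≈ 3.40000.
MLE = x̄ = 29/7 ≈ 4.14286.
Difference = 34/10 − 29/7 = -26/35 ≈ -0.7429.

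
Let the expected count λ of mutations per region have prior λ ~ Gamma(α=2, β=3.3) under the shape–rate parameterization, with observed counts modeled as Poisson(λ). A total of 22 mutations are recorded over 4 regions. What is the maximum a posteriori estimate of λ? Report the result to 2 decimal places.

λ̂_MAP = 3.15

Σxᵢ = 22, n = 4.
Posterior ∝ λe^(−3.3λ) · λ^22e^(−4λ) = λ^23e^(−7.3λ), i.e. Gamma(shape=24, rate=7.3).
The mode of a Gamma(a, b) with a ≥ 1 (shape–rate) is (a−1)/b = 23/7.3 ≈ 3.15.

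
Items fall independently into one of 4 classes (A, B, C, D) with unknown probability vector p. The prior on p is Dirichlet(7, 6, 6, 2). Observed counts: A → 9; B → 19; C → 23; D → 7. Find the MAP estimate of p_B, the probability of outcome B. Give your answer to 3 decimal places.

The posterior is Dirichlet(αᵢ + nᵢ) = Dirichlet(16, 25, 29, 9).
For a Dirichlet(a₁,…,a_K) with all aᵢ > 1, the mode has j-th component (aⱼ − 1)/(Σaᵢ − K).
Here Σaᵢ = 79 and K = 4, so p_B = (25 − 1)/(79 − 4) = 24/75 ≈ 0.320.

MAP estimate of p_B = 0.320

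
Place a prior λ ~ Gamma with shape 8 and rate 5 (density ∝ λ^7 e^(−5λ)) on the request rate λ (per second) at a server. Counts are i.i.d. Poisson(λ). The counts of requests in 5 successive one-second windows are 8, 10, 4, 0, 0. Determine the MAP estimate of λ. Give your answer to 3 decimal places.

λ̂_MAP = 2.900

Σxᵢ = 8+10+4+0+0 = 22, with n = 5.
Posterior ∝ λ^7e^(−5λ) · λ^22e^(−5λ) = λ^29e^(−10λ), i.e. Gamma(shape=30, rate=10).
The mode of a Gamma(a, b) with a ≥ 1 (shape–rate) is (a−1)/b = 29/10 ≈ 2.900.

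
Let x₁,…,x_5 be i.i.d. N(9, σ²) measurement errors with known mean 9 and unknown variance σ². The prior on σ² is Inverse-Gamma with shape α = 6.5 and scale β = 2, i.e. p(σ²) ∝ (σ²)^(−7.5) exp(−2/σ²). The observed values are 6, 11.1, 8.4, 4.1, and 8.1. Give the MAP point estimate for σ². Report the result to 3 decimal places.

σ̂²_MAP = 2.130

Sum of squared deviations about the known mean: SS = (6−9)² + (11.1−9)² + (8.4−9)² + (4.1−9)² + (8.1−9)² = 38.59.
The Normal likelihood contributes (σ²)^(−n/2) exp(−SS/(2σ²)), so the posterior is Inverse-Gamma(α + n/2, β + SS/2) = Inverse-Gamma(9, 21.295).
The mode of Inverse-Gamma(a, b) is b/(a+1) = 21.295/10 ≈ 2.130.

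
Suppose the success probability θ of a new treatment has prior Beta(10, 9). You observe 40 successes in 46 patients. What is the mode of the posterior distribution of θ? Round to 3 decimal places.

θ̂_MAP = 0.778

Prior: Beta(10, 9).
Data: 40 successes in 46 trials. The binomial likelihood contributes θ^40(1−θ)^6, so the posterior is Beta(10+40, 9+6) = Beta(50, 15).
For Beta(a, b) with a, b > 1 the mode is (a−1)/(a+b−2) = 49/63 ≈ 0.778.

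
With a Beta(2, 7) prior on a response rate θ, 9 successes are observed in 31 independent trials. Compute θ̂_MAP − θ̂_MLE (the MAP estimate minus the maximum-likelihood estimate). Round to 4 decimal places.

MAP − MLE = -0.0272

Posterior is Beta(11, 29); MAP = (11−1)/(40−2) = 10/38 ≈ 0.26316.
MLE ignores the prior: θ̂_MLE = k/n = 9/31 ≈ 0.29032.
Difference = 10/38 − 9/31 = -16/589 ≈ -0.0272.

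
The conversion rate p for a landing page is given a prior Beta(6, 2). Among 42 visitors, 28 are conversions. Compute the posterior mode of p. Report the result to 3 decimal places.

p̂_MAP = 0.688

Prior: Beta(6, 2).
Data: 28 successes in 42 trials. The binomial likelihood contributes p^28(1−p)^14, so the posterior is Beta(6+28, 2+14) = Beta(34, 16).
For Beta(a, b) with a, b > 1 the mode is (a−1)/(a+b−2) = 33/48 ≈ 0.688.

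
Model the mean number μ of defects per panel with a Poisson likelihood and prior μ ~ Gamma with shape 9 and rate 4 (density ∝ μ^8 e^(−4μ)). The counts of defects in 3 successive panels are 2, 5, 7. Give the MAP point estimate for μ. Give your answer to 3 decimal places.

Σxᵢ = 2+5+7 = 14, with n = 3.
Posterior ∝ μ^8e^(−4μ) · μ^14e^(−3μ) = μ^22e^(−7μ), i.e. Gamma(shape=23, rate=7).
The mode of a Gamma(a, b) with a ≥ 1 (shape–rate) is (a−1)/b = 22/7 ≈ 3.143.

μ̂_MAP = 3.143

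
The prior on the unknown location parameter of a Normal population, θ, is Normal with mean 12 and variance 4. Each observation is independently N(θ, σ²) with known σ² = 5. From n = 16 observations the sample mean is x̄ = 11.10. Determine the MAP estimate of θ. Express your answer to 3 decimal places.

n = 16, x̄ = 11.10.
For a Normal prior and Normal likelihood with known variance, the posterior is Normal; its mode equals its mean, the precision-weighted average.
Prior precision 1/σ₀² = 1/4 = 0.25; data precision n/σ² = 16/5 = 3.2.
θ̂ = (0.25·12 + 3.2·11.1) / (0.25 + 3.2) = 38.52/3.45 = 1284/115 ≈ 11.165.

θ̂_MAP = 11.165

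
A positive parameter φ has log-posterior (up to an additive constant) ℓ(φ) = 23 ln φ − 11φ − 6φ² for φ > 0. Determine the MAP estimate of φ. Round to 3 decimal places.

ℓ'(φ) = 23/φ − 11 − 12φ. Setting this to zero and multiplying by φ: 12φ² + 11φ − 23 = 0.
φ = (−11 + √(11² + 4·12·23)) / (2·12) = (−11 + √1225) / 24 = (−11 + 35)/24 = 1.
ℓ''(φ) = −23/φ² − 12 < 0, confirming a maximum.

φ̂_MAP = 1.000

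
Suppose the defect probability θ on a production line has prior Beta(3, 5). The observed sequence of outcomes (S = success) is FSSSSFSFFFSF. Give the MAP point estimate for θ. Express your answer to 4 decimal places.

Prior: Beta(3, 5).
Data: 6 successes in 12 trials (from the sequence). The binomial likelihood contributes θ^6(1−θ)^6, so the posterior is Beta(3+6, 5+6) = Beta(9, 11).
For Beta(a, b) with a, b > 1 the mode is (a−1)/(a+b−2) = 8/18 ≈ 0.4444.

θ̂_MAP = 0.4444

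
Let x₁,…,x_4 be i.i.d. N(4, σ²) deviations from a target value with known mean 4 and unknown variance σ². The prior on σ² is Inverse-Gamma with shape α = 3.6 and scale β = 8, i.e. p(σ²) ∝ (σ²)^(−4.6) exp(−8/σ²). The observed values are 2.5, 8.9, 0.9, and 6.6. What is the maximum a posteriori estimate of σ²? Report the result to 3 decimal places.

σ̂²_MAP = 4.442

Sum of squared deviations about the known mean: SS = (2.5−4)² + (8.9−4)² + (0.9−4)² + (6.6−4)² = 42.63.
The Normal likelihood contributes (σ²)^(−n/2) exp(−SS/(2σ²)), so the posterior is Inverse-Gamma(α + n/2, β + SS/2) = Inverse-Gamma(5.6, 29.315).
The mode of Inverse-Gamma(a, b) is b/(a+1) = 29.315/6.6 ≈ 4.442.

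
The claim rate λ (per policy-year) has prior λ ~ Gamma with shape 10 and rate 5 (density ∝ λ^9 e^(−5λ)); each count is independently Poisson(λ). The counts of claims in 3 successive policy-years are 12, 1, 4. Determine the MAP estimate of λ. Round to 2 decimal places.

Σxᵢ = 12+1+4 = 17, with n = 3.
Posterior ∝ λ^9e^(−5λ) · λ^17e^(−3λ) = λ^26e^(−8λ), i.e. Gamma(shape=27, rate=8).
The mode of a Gamma(a, b) with a ≥ 1 (shape–rate) is (a−1)/b = 26/8 ≈ 3.25.

λ̂_MAP = 3.25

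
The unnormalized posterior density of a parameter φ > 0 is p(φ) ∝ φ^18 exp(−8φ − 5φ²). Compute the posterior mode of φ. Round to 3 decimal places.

φ̂_MAP = 1.000

ℓ'(φ) = 18/φ − 8 − 10φ. Setting this to zero and multiplying by φ: 10φ² + 8φ − 18 = 0.
φ = (−8 + √(8² + 4·10·18)) / (2·10) = (−8 + √784) / 20 = (−8 + 28)/20 = 1.
ℓ''(φ) = −18/φ² − 10 < 0, confirming a maximum.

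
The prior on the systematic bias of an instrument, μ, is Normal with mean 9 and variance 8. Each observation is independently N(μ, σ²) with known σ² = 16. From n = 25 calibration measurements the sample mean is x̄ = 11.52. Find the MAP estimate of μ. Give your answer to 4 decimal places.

μ̂_MAP = 11.3333

n = 25, x̄ = 11.52.
For a Normal prior and Normal likelihood with known variance, the posterior is Normal; its mode equals its mean, the precision-weighted average.
Prior precision 1/σ₀² = 1/8 = 0.125; data precision n/σ² = 25/16 = 1.5625.
μ̂ = (0.125·9 + 1.5625·11.52) / (0.125 + 1.5625) = 19.125/1.6875 = 34/3 ≈ 11.3333.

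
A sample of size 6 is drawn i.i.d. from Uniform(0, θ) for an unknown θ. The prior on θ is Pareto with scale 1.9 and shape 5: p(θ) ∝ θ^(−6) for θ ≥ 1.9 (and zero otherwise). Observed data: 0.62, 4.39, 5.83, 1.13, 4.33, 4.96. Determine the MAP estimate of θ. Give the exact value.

θ̂_MAP = 5.83

The Uniform(0, θ) likelihood is θ^(−n) for θ ≥ max(xᵢ), zero otherwise. Here max(xᵢ) = 5.83.
Posterior ∝ θ^(−6) · θ^(−6) = θ^(−12) on θ ≥ max(1.9, 5.83) = 5.83.
This density is strictly decreasing in θ, so the posterior mode lies at the lower boundary of the support.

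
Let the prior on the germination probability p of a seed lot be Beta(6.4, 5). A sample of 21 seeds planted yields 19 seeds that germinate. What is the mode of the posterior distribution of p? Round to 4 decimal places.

Prior: Beta(6.4, 5).
Data: 19 successes in 21 trials. The binomial likelihood contributes p^19(1−p)^2, so the posterior is Beta(6.4+19, 5+2) = Beta(25.4, 7).
For Beta(a, b) with a, b > 1 the mode is (a−1)/(a+b−2) = 24.4/30.4 ≈ 0.8026.

p̂_MAP = 0.8026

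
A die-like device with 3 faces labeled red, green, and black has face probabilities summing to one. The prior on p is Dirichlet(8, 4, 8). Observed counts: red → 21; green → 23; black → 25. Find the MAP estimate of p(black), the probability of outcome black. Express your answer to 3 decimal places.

The posterior is Dirichlet(αᵢ + nᵢ) = Dirichlet(29, 27, 33).
For a Dirichlet(a₁,…,a_K) with all aᵢ > 1, the mode has j-th component (aⱼ − 1)/(Σaᵢ − K).
Here Σaᵢ = 89 and K = 3, so p(black) = (33 − 1)/(89 − 3) = 32/86 ≈ 0.372.

MAP estimate of p(black) = 0.372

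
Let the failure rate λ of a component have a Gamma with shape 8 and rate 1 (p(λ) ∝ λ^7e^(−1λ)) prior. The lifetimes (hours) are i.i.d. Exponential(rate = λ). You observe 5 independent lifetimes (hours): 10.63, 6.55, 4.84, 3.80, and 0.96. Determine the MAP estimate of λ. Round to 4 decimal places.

λ̂_MAP = 0.4320

The Exponential(rate=λ) likelihood is ∝ λ^n e^(−λΣtᵢ). Here n = 5 and Σtᵢ = 10.63 + 6.55 + 4.84 + 3.80 + 0.96 = 26.78.
Posterior ∝ λ^7e^(−1λ) · λ^5e^(−26.78λ) = λ^12e^(−27.78λ), i.e. Gamma(13, 27.78).
Mode = (a−1)/b = 12/27.78 ≈ 0.4320.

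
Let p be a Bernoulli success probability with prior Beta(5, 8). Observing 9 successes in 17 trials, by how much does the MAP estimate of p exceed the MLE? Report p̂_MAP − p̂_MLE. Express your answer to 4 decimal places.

Posterior is Beta(14, 16); MAP = (14−1)/(30−2) = 13/28 ≈ 0.46429.
MLE ignores the prior: p̂_MLE = k/n = 9/17 ≈ 0.52941.
Difference = 13/28 − 9/17 = -31/476 ≈ -0.0651.

MAP − MLE = -0.0651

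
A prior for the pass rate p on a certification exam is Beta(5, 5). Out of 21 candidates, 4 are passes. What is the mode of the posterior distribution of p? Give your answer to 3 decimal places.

Prior: Beta(5, 5).
Data: 4 successes in 21 trials. The binomial likelihood contributes p^4(1−p)^17, so the posterior is Beta(5+4, 5+17) = Beta(9, 22).
For Beta(a, b) with a, b > 1 the mode is (a−1)/(a+b−2) = 8/29 ≈ 0.276.

p̂_MAP = 0.276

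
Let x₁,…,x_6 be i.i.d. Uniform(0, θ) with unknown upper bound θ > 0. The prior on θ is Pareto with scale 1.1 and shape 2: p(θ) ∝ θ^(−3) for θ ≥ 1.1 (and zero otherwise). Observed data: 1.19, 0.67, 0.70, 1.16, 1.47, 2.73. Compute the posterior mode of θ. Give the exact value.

θ̂_MAP = 2.73

The Uniform(0, θ) likelihood is θ^(−n) for θ ≥ max(xᵢ), zero otherwise. Here max(xᵢ) = 2.73.
Posterior ∝ θ^(−3) · θ^(−6) = θ^(−9) on θ ≥ max(1.1, 2.73) = 2.73.
This density is strictly decreasing in θ, so the posterior mode lies at the lower boundary of the support.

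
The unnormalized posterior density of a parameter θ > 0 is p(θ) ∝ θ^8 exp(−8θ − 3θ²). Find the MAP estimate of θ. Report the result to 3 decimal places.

θ̂_MAP = 0.667

ℓ'(θ) = 8/θ − 8 − 6θ. Setting this to zero and multiplying by θ: 6θ² + 8θ − 8 = 0.
θ = (−8 + √(8² + 4·6·8)) / (2·6) = (−8 + √256) / 12 = (−8 + 16)/12 = 2/3.
ℓ''(θ) = −8/θ² − 6 < 0, confirming a maximum.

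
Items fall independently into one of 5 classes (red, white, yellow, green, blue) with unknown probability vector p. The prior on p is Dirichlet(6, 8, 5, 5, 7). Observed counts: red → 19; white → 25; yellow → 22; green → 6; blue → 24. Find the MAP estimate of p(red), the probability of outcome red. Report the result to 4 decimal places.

MAP estimate of p(red) = 0.1967

The posterior is Dirichlet(αᵢ + nᵢ) = Dirichlet(25, 33, 27, 11, 31).
For a Dirichlet(a₁,…,a_K) with all aᵢ > 1, the mode has j-th component (aⱼ − 1)/(Σaᵢ − K).
Here Σaᵢ = 127 and K = 5, so p(red) = (25 − 1)/(127 − 5) = 24/122 ≈ 0.1967.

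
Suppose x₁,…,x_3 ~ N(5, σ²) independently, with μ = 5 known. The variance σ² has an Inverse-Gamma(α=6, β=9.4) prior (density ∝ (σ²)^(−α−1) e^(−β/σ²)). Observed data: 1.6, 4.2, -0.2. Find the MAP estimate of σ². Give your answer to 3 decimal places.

σ̂²_MAP = 3.414

Sum of squared deviations about the known mean: SS = (1.6−5)² + (4.2−5)² + (-0.2−5)² = 39.24.
The Normal likelihood contributes (σ²)^(−n/2) exp(−SS/(2σ²)), so the posterior is Inverse-Gamma(α + n/2, β + SS/2) = Inverse-Gamma(7.5, 29.02).
The mode of Inverse-Gamma(a, b) is b/(a+1) = 29.02/8.5 ≈ 3.414.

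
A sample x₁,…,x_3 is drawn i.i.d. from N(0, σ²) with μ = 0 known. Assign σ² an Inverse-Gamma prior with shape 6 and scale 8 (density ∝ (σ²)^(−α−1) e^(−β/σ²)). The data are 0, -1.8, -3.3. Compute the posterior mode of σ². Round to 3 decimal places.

Sum of squared deviations about the known mean: SS = (0−0)² + (-1.8−0)² + (-3.3−0)² = 14.13.
The Normal likelihood contributes (σ²)^(−n/2) exp(−SS/(2σ²)), so the posterior is Inverse-Gamma(α + n/2, β + SS/2) = Inverse-Gamma(7.5, 15.065).
The mode of Inverse-Gamma(a, b) is b/(a+1) = 15.065/8.5 ≈ 1.772.

σ̂²_MAP = 1.772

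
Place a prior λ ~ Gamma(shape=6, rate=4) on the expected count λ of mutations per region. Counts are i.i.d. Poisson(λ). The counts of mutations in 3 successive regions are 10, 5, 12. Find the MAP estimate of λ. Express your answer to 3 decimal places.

Σxᵢ = 10+5+12 = 27, with n = 3.
Posterior ∝ λ^5e^(−4λ) · λ^27e^(−3λ) = λ^32e^(−7λ), i.e. Gamma(shape=33, rate=7).
The mode of a Gamma(a, b) with a ≥ 1 (shape–rate) is (a−1)/b = 32/7 ≈ 4.571.

λ̂_MAP = 4.571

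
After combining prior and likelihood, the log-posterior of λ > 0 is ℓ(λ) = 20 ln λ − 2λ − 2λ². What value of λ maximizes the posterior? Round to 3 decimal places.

λ̂_MAP = 2.000

ℓ'(λ) = 20/λ − 2 − 4λ. Setting this to zero and multiplying by λ: 4λ² + 2λ − 20 = 0.
λ = (−2 + √(2² + 4·4·20)) / (2·4) = (−2 + √324) / 8 = (−2 + 18)/8 = 2.
ℓ''(λ) = −20/λ² − 4 < 0, confirming a maximum.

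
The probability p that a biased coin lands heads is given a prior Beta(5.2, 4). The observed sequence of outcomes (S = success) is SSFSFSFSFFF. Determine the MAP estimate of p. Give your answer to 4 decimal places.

Prior: Beta(5.2, 4).
Data: 5 successes in 11 trials (from the sequence). The binomial likelihood contributes p^5(1−p)^6, so the posterior is Beta(5.2+5, 4+6) = Beta(10.2, 10).
For Beta(a, b) with a, b > 1 the mode is (a−1)/(a+b−2) = 9.2/18.2 ≈ 0.5055.

p̂_MAP = 0.5055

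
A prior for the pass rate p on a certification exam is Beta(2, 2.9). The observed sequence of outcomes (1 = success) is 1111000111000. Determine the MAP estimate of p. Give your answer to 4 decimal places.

Prior: Beta(2, 2.9).
Data: 7 successes in 13 trials (from the sequence). The binomial likelihood contributes p^7(1−p)^6, so the posterior is Beta(2+7, 2.9+6) = Beta(9, 8.9).
For Beta(a, b) with a, b > 1 the mode is (a−1)/(a+b−2) = 8/15.9 ≈ 0.5031.

p̂_MAP = 0.5031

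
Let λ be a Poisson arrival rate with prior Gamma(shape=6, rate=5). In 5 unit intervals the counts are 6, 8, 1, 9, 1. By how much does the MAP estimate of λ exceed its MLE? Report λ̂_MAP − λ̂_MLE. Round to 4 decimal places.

Σxᵢ = 25. Posterior is Gamma(31, 10); MAP = (31−1)/10 = 30/10 ≈ 3.00000.
MLE = x̄ = 25/5 ≈ 5.00000.
Difference = 30/10 − 25/5 = -2 ≈ -2.0000.

MAP − MLE = -2.0000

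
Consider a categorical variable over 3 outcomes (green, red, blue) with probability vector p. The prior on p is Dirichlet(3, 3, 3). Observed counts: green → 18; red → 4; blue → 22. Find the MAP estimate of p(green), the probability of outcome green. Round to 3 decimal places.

The posterior is Dirichlet(αᵢ + nᵢ) = Dirichlet(21, 7, 25).
For a Dirichlet(a₁,…,a_K) with all aᵢ > 1, the mode has j-th component (aⱼ − 1)/(Σaᵢ − K).
Here Σaᵢ = 53 and K = 3, so p(green) = (21 − 1)/(53 − 3) = 20/50 ≈ 0.400.

MAP estimate of p(green) = 0.400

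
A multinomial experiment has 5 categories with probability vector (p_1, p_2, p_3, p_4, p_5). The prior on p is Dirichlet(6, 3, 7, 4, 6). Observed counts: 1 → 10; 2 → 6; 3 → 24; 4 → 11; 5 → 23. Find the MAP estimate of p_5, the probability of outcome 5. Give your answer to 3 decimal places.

The posterior is Dirichlet(αᵢ + nᵢ) = Dirichlet(16, 9, 31, 15, 29).
For a Dirichlet(a₁,…,a_K) with all aᵢ > 1, the mode has j-th component (aⱼ − 1)/(Σaᵢ − K).
Here Σaᵢ = 100 and K = 5, so p_5 = (29 − 1)/(100 − 5) = 28/95 ≈ 0.295.

MAP estimate: 0.295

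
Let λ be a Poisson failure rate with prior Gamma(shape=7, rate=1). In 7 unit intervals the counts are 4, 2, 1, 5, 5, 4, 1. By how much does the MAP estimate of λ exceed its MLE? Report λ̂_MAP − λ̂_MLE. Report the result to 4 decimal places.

Σxᵢ = 22. Posterior is Gamma(29, 8); MAP = (29−1)/8 = 28/8 ≈ 3.50000.
MLE = x̄ = 22/7 ≈ 3.14286.
Difference = 28/8 − 22/7 = 5/14 ≈ 0.3571.

MAP − MLE = 0.3571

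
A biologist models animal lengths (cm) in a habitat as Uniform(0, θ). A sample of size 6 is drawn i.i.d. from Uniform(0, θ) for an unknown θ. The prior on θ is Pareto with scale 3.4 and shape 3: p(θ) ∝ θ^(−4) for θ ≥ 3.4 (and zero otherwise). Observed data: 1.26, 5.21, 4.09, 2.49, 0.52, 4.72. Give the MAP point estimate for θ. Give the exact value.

θ̂_MAP = 5.21

The Uniform(0, θ) likelihood is θ^(−n) for θ ≥ max(xᵢ), zero otherwise. Here max(xᵢ) = 5.21.
Posterior ∝ θ^(−4) · θ^(−6) = θ^(−10) on θ ≥ max(3.4, 5.21) = 5.21.
This density is strictly decreasing in θ, so the posterior mode lies at the lower boundary of the support.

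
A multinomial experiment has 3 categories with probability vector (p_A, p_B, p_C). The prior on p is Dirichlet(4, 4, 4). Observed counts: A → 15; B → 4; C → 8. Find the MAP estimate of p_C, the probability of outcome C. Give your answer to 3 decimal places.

MAP estimate of p_C = 0.306

The posterior is Dirichlet(αᵢ + nᵢ) = Dirichlet(19, 8, 12).
For a Dirichlet(a₁,…,a_K) with all aᵢ > 1, the mode has j-th component (aⱼ − 1)/(Σaᵢ − K).
Here Σaᵢ = 39 and K = 3, so p_C = (12 − 1)/(39 − 3) = 11/36 ≈ 0.306.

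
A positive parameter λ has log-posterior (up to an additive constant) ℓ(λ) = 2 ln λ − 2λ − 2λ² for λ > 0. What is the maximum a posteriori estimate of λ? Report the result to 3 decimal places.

λ̂_MAP = 0.500

ℓ'(λ) = 2/λ − 2 − 4λ. Setting this to zero and multiplying by λ: 4λ² + 2λ − 2 = 0.
λ = (−2 + √(2² + 4·4·2)) / (2·4) = (−2 + √36) / 8 = (−2 + 6)/8 = 1/2.
ℓ''(λ) = −2/λ² − 4 < 0, confirming a maximum.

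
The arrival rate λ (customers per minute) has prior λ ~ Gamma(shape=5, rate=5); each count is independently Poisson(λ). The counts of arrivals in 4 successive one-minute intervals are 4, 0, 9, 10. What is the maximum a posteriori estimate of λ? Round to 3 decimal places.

Σxᵢ = 4+0+9+10 = 23, with n = 4.
Posterior ∝ λ^4e^(−5λ) · λ^23e^(−4λ) = λ^27e^(−9λ), i.e. Gamma(shape=28, rate=9).
The mode of a Gamma(a, b) with a ≥ 1 (shape–rate) is (a−1)/b = 27/9 ≈ 3.000.

λ̂_MAP = 3.000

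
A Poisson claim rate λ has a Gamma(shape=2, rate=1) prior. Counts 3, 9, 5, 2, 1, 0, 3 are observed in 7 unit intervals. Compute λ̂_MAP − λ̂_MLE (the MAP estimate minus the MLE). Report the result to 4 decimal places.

MAP − MLE = -0.2857

Σxᵢ = 23. Posterior is Gamma(25, 8); MAP = (25−1)/8 = 24/8 ≈ 3.00000.
MLE = x̄ = 23/7 ≈ 3.28571.
Difference = 24/8 − 23/7 = -2/7 ≈ -0.2857.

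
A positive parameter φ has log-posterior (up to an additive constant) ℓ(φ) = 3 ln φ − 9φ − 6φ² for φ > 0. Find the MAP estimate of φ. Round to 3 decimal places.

ℓ'(φ) = 3/φ − 9 − 12φ. Setting this to zero and multiplying by φ: 12φ² + 9φ − 3 = 0.
φ = (−9 + √(9² + 4·12·3)) / (2·12) = (−9 + √225) / 24 = (−9 + 15)/24 = 1/4.
ℓ''(φ) = −3/φ² − 12 < 0, confirming a maximum.

φ̂_MAP = 0.250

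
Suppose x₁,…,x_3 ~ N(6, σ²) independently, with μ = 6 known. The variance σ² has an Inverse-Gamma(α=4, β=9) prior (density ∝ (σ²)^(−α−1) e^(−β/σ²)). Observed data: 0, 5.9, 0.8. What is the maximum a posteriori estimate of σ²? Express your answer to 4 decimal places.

σ̂²_MAP = 6.2346

Sum of squared deviations about the known mean: SS = (0−6)² + (5.9−6)² + (0.8−6)² = 63.05.
The Normal likelihood contributes (σ²)^(−n/2) exp(−SS/(2σ²)), so the posterior is Inverse-Gamma(α + n/2, β + SS/2) = Inverse-Gamma(5.5, 40.525).
The mode of Inverse-Gamma(a, b) is b/(a+1) = 40.525/6.5 ≈ 6.2346.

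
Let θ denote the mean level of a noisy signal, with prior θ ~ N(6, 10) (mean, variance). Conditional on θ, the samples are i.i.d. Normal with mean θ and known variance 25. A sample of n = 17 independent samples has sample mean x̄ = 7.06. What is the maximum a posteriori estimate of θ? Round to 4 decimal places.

θ̂_MAP = 6.9241

n = 17, x̄ = 7.06.
For a Normal prior and Normal likelihood with known variance, the posterior is Normal; its mode equals its mean, the precision-weighted average.
Prior precision 1/σ₀² = 1/10 = 0.1; data precision n/σ² = 17/25 = 0.68.
θ̂ = (0.1·6 + 0.68·7.06) / (0.1 + 0.68) = 5.4008/0.78 = 6751/975 ≈ 6.9241.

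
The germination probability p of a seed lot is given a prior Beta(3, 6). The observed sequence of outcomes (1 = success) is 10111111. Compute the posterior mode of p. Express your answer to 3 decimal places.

p̂_MAP = 0.600

Prior: Beta(3, 6).
Data: 7 successes in 8 trials (from the sequence). The binomial likelihood contributes p^7(1−p)^1, so the posterior is Beta(3+7, 6+1) = Beta(10, 7).
For Beta(a, b) with a, b > 1 the mode is (a−1)/(a+b−2) = 9/15 ≈ 0.600.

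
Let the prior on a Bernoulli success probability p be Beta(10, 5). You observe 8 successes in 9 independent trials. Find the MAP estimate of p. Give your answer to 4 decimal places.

p̂_MAP = 0.7727

Prior: Beta(10, 5).
Data: 8 successes in 9 trials. The binomial likelihood contributes p^8(1−p)^1, so the posterior is Beta(10+8, 5+1) = Beta(18, 6).
For Beta(a, b) with a, b > 1 the mode is (a−1)/(a+b−2) = 17/22 ≈ 0.7727.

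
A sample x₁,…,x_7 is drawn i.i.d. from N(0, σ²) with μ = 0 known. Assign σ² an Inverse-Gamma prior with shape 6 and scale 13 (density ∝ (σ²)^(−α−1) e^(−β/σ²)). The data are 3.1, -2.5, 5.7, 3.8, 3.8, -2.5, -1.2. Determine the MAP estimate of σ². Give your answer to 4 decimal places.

σ̂²_MAP = 5.2819

Sum of squared deviations about the known mean: SS = (3.1−0)² + (-2.5−0)² + (5.7−0)² + (3.8−0)² + (3.8−0)² + (-2.5−0)² + (-1.2−0)² = 84.92.
The Normal likelihood contributes (σ²)^(−n/2) exp(−SS/(2σ²)), so the posterior is Inverse-Gamma(α + n/2, β + SS/2) = Inverse-Gamma(9.5, 55.46).
The mode of Inverse-Gamma(a, b) is b/(a+1) = 55.46/10.5 ≈ 5.2819.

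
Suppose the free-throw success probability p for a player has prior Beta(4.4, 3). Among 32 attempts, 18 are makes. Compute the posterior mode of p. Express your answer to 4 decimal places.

p̂_MAP = 0.5722

Prior: Beta(4.4, 3).
Data: 18 successes in 32 trials. The binomial likelihood contributes p^18(1−p)^14, so the posterior is Beta(4.4+18, 3+14) = Beta(22.4, 17).
For Beta(a, b) with a, b > 1 the mode is (a−1)/(a+b−2) = 21.4/37.4 ≈ 0.5722.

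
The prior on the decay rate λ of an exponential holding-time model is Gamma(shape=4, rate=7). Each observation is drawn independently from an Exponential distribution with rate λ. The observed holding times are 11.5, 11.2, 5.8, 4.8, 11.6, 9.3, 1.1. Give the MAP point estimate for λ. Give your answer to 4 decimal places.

The Exponential(rate=λ) likelihood is ∝ λ^n e^(−λΣtᵢ). Here n = 7 and Σtᵢ = 11.5 + 11.2 + 5.8 + 4.8 + 11.6 + 9.3 + 1.1 = 55.3.
Posterior ∝ λ^3e^(−7λ) · λ^7e^(−55.3λ) = λ^10e^(−62.3λ), i.e. Gamma(11, 62.3).
Mode = (a−1)/b = 10/62.3 ≈ 0.1605.

λ̂_MAP = 0.1605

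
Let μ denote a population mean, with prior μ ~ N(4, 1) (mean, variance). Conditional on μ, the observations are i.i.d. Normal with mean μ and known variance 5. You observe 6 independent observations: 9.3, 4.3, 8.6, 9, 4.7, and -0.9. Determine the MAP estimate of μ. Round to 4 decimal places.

n = 6; x̄ = (9.3 + 4.3 + 8.6 + 9 + 4.7 + (-0.9))/6 = 35/6 = 35/6 ≈ 5.8333.
For a Normal prior and Normal likelihood with known variance, the posterior is Normal; its mode equals its mean, the precision-weighted average.
Prior precision 1/σ₀² = 1/1 = 1; data precision n/σ² = 6/5 = 1.2.
μ̂ = (1·4 + 1.2·(35/6)) / (1 + 1.2) = 11/2.2 = 5.0000.

μ̂_MAP = 5.0000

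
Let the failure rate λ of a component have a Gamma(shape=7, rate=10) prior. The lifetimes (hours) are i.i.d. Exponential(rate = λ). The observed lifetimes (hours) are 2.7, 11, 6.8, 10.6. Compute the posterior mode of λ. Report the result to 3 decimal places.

λ̂_MAP = 0.243

The Exponential(rate=λ) likelihood is ∝ λ^n e^(−λΣtᵢ). Here n = 4 and Σtᵢ = 2.7 + 11 + 6.8 + 10.6 = 31.1.
Posterior ∝ λ^6e^(−10λ) · λ^4e^(−31.1λ) = λ^10e^(−41.1λ), i.e. Gamma(11, 41.1).
Mode = (a−1)/b = 10/41.1 ≈ 0.243.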